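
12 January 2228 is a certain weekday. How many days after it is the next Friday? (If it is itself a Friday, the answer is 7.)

Jan 12, 2228 is a Saturday.
From Saturday to the next Friday is 6 days.

6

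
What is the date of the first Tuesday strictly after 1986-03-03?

Mar 3, 1986 is a Monday.
From Monday to the next Tuesday is 1 day.
Mar 3, 1986 + 1 = Mar 4, 1986.

March 4, 1986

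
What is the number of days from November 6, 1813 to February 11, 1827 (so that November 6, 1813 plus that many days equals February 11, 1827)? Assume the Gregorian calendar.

Nov 6, 1813 → Nov 6, 1814: 365 days.
Nov 6, 1814 → Nov 6, 1815: 365 days.
Nov 6, 1815 → Nov 6, 1816: 366 days (Feb 29, 1816 is in that span).
Nov 6, 1816 → Nov 6, 1817: 365 days.
Nov 6, 1817 → Nov 6, 1818: 365 days.
Nov 6, 1818 → Nov 6, 1819: 365 days.
Nov 6, 1819 → Nov 6, 1820: 366 days (Feb 29, 1820 is in that span).
Nov 6, 1820 → Nov 6, 1821: 365 days.
Nov 6, 1821 → Nov 6, 1822: 365 days.
Nov 6, 1822 → Nov 6, 1823: 365 days.
Nov 6, 1823 → Nov 6, 1824: 366 days (Feb 29, 1824 is in that span).
Nov 6, 1824 → Nov 6, 1825: 365 days.
Nov 6, 1825 → Nov 6, 1826: 365 days.
Nov 6, 1826 → Dec 6, 1826: 30 days (November has 30).
Dec 6, 1826 → Jan 6, 1827: 31 days (December has 31).
Jan 6, 1827 → Feb 6, 1827: 31 days (January has 31).
Feb 6, 1827 → Feb 11, 1827: 5 days.
Total: 4845 days.

4845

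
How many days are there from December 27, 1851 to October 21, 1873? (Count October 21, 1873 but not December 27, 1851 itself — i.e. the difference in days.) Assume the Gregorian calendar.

7969

Dec 27, 1851 → Dec 27, 1852: 366 days (Feb 29, 1852 is in that span).
Dec 27, 1852 → Dec 27, 1853: 365 days.
Dec 27, 1853 → Dec 27, 1854: 365 days.
Dec 27, 1854 → Dec 27, 1855: 365 days.
Dec 27, 1855 → Dec 27, 1856: 366 days (Feb 29, 1856 is in that span).
Dec 27, 1856 → Dec 27, 1857: 365 days.
Dec 27, 1857 → Dec 27, 1858: 365 days.
Dec 27, 1858 → Dec 27, 1859: 365 days.
Dec 27, 1859 → Dec 27, 1860: 366 days (Feb 29, 1860 is in that span).
Dec 27, 1860 → Dec 27, 1861: 365 days.
Dec 27, 1861 → Dec 27, 1862: 365 days.
Dec 27, 1862 → Dec 27, 1863: 365 days.
Dec 27, 1863 → Dec 27, 1864: 366 days (Feb 29, 1864 is in that span).
Dec 27, 1864 → Dec 27, 1865: 365 days.
Dec 27, 1865 → Dec 27, 1866: 365 days.
Dec 27, 1866 → Dec 27, 1867: 365 days.
Dec 27, 1867 → Dec 27, 1868: 366 days (Feb 29, 1868 is in that span).
Dec 27, 1868 → Dec 27, 1869: 365 days.
Dec 27, 1869 → Dec 27, 1870: 365 days.
Dec 27, 1870 → Dec 27, 1871: 365 days.
Dec 27, 1871 → Dec 27, 1872: 366 days (Feb 29, 1872 is in that span).
Dec 27, 1872 → Jan 27, 1873: 31 days (December has 31).
Jan 27, 1873 → Feb 27, 1873: 31 days (January has 31).
Feb 27, 1873 → Mar 27, 1873: 28 days (February has 28).
Mar 27, 1873 → Apr 27, 1873: 31 days (March has 31).
Apr 27, 1873 → May 27, 1873: 30 days (April has 30).
May 27, 1873 → Jun 27, 1873: 31 days (May has 31).
Jun 27, 1873 → Jul 27, 1873: 30 days (June has 30).
Jul 27, 1873 → Aug 27, 1873: 31 days (July has 31).
Aug 27, 1873 → Sep 27, 1873: 31 days (August has 31).
Sep 27, 1873 → Oct 21, 1873: 24 days.
Total: 7969 days.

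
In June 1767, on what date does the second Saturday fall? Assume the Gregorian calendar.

June 1, 1767 is a Monday.
The first Saturday is therefore June 6 (5 days later).
The second Saturday is 6 + 1×7 = June 13.

June 13, 1767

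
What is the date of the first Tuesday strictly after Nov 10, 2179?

Nov 10, 2179 is a Wednesday.
From Wednesday to the next Tuesday is 6 days.
Nov 10, 2179 + 6 = Nov 16, 2179.

November 16, 2179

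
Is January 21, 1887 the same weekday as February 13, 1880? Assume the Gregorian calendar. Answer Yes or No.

From Feb 13, 1880 to Jan 21, 1887 is 2534 days.
2534 mod 7 = 0, so they are the same weekday.
(Feb 13, 1880 is a Friday; Jan 21, 1887 is a Friday.)

Yes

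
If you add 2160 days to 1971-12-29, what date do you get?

November 27, 1977

+366 (one year; includes Feb 29, 1972) → Dec 29, 1972 (1794 left).
+365 (one year) → Dec 29, 1973 (1429 left).
+365 (one year) → Dec 29, 1974 (1064 left).
+365 (one year) → Dec 29, 1975 (699 left).
+366 (one year; includes Feb 29, 1976) → Dec 29, 1976 (333 left).
Dec has 31 days: +3 → Jan 1, 1977 (330 left).
Jan has 31 days: +31 → Feb 1, 1977 (299 left).
Feb has 28 days: +28 → Mar 1, 1977 (271 left).
Mar has 31 days: +31 → Apr 1, 1977 (240 left).
Apr has 30 days: +30 → May 1, 1977 (210 left).
May has 31 days: +31 → Jun 1, 1977 (179 left).
Jun has 30 days: +30 → Jul 1, 1977 (149 left).
Jul has 31 days: +31 → Aug 1, 1977 (118 left).
Aug has 31 days: +31 → Sep 1, 1977 (87 left).
Sep has 30 days: +30 → Oct 1, 1977 (57 left).
Oct has 31 days: +31 → Nov 1, 1977 (26 left).
+26 → Nov 27, 1977.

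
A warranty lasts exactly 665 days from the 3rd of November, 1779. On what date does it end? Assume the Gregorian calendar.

August 29, 1781

+366 (one year; includes Feb 29, 1780) → Nov 3, 1780 (299 left).
Nov has 30 days: +28 → Dec 1, 1780 (271 left).
Dec has 31 days: +31 → Jan 1, 1781 (240 left).
Jan has 31 days: +31 → Feb 1, 1781 (209 left).
Feb has 28 days: +28 → Mar 1, 1781 (181 left).
Mar has 31 days: +31 → Apr 1, 1781 (150 left).
Apr has 30 days: +30 → May 1, 1781 (120 left).
May has 31 days: +31 → Jun 1, 1781 (89 left).
Jun has 30 days: +30 → Jul 1, 1781 (59 left).
Jul has 31 days: +31 → Aug 1, 1781 (28 left).
+28 → Aug 29, 1781.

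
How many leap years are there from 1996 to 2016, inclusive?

Multiples of 4 in [1996,2016]: 6.
Of those, multiples of 100: 1 (not leap unless ÷400).
Multiples of 400: 1.
Leap years = 6 − 1 + 1 = 6.

6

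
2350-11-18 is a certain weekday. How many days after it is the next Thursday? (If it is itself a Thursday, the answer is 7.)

Nov 18, 2350 is a Saturday.
From Saturday to the next Thursday is 5 days.

5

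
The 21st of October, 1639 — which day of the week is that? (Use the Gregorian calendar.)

Friday

Doomsday rule: the anchor day for the 1600s is Tuesday. For year 39: 39÷12 = 3 r 3, and 3÷4 = 0, so 3+3+0 = 6.
Tuesday + 6 ≡ Monday — that's 1639's doomsday.
In October the doomsday date is Oct 10.
Oct 21 is 11 days after Oct 10; 11 mod 7 = 4, so Monday + 4 = Friday.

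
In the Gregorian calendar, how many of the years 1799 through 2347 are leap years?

Multiples of 4 in [1799,2347]: 137.
Of those, multiples of 100: 6 (not leap unless ÷400).
Multiples of 400: 1.
Leap years = 137 − 6 + 1 = 132.

132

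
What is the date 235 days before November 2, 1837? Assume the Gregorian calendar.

March 12, 1837

−2 → Oct 31, 1837 (end of Oct, 31 days; 233 left).
−31 → Sep 30, 1837 (end of Sep, 30 days; 202 left).
−30 → Aug 31, 1837 (end of Aug, 31 days; 172 left).
−31 → Jul 31, 1837 (end of Jul, 31 days; 141 left).
−31 → Jun 30, 1837 (end of Jun, 30 days; 110 left).
−30 → May 31, 1837 (end of May, 31 days; 80 left).
−31 → Apr 30, 1837 (end of Apr, 30 days; 49 left).
−30 → Mar 31, 1837 (end of Mar, 31 days; 19 left).
−19 → Mar 12, 1837.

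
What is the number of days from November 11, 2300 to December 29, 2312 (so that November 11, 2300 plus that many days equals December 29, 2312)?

Nov 11, 2300 → Nov 11, 2301: 365 days.
Nov 11, 2301 → Nov 11, 2302: 365 days.
Nov 11, 2302 → Nov 11, 2303: 365 days.
Nov 11, 2303 → Nov 11, 2304: 366 days (Feb 29, 2304 is in that span).
Nov 11, 2304 → Nov 11, 2305: 365 days.
Nov 11, 2305 → Nov 11, 2306: 365 days.
Nov 11, 2306 → Nov 11, 2307: 365 days.
Nov 11, 2307 → Nov 11, 2308: 366 days (Feb 29, 2308 is in that span).
Nov 11, 2308 → Nov 11, 2309: 365 days.
Nov 11, 2309 → Nov 11, 2310: 365 days.
Nov 11, 2310 → Nov 11, 2311: 365 days.
Nov 11, 2311 → Nov 11, 2312: 366 days (Feb 29, 2312 is in that span).
Nov 11, 2312 → Dec 11, 2312: 30 days (November has 30).
Dec 11, 2312 → Dec 29, 2312: 18 days.
Total: 4431 days.

4431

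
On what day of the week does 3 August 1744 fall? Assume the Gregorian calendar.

Monday

Doomsday rule: the anchor day for the 1700s is Sunday. For year 44: 44÷12 = 3 r 8, and 8÷4 = 2, so 3+8+2 = 13.
Sunday + 13 ≡ Saturday — that's 1744's doomsday.
In August the doomsday date is Aug 8.
Aug 3 is 5 days before Aug 8; 5 mod 7 = 5, so Saturday − 5 = Monday.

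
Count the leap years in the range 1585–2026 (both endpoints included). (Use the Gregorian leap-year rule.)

Multiples of 4 in [1585,2026]: 110.
Of those, multiples of 100: 5 (not leap unless ÷400).
Multiples of 400: 2.
Leap years = 110 − 5 + 2 = 107.

107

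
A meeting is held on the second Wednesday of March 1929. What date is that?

March 1, 1929 is a Friday.
The first Wednesday is therefore March 6 (5 days later).
The second Wednesday is 6 + 1×7 = March 13.

March 13, 1929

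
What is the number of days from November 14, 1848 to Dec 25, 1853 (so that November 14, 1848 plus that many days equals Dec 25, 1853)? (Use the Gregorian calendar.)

Nov 14, 1848 → Nov 14, 1849: 365 days.
Nov 14, 1849 → Nov 14, 1850: 365 days.
Nov 14, 1850 → Nov 14, 1851: 365 days.
Nov 14, 1851 → Nov 14, 1852: 366 days (Feb 29, 1852 is in that span).
Nov 14, 1852 → Nov 14, 1853: 365 days.
Nov 14, 1853 → Dec 14, 1853: 30 days (November has 30).
Dec 14, 1853 → Dec 25, 1853: 11 days.
Total: 1867 days.

1867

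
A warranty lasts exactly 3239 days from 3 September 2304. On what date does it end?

+365 (one year) → Sep 3, 2305 (2874 left).
+365 (one year) → Sep 3, 2306 (2509 left).
+365 (one year) → Sep 3, 2307 (2144 left).
+366 (one year; includes Feb 29, 2308) → Sep 3, 2308 (1778 left).
+365 (one year) → Sep 3, 2309 (1413 left).
+365 (one year) → Sep 3, 2310 (1048 left).
+365 (one year) → Sep 3, 2311 (683 left).
+366 (one year; includes Feb 29, 2312) → Sep 3, 2312 (317 left).
Sep has 30 days: +28 → Oct 1, 2312 (289 left).
Oct has 31 days: +31 → Nov 1, 2312 (258 left).
Nov has 30 days: +30 → Dec 1, 2312 (228 left).
Dec has 31 days: +31 → Jan 1, 2313 (197 left).
Jan has 31 days: +31 → Feb 1, 2313 (166 left).
Feb has 28 days: +28 → Mar 1, 2313 (138 left).
Mar has 31 days: +31 → Apr 1, 2313 (107 left).
Apr has 30 days: +30 → May 1, 2313 (77 left).
May has 31 days: +31 → Jun 1, 2313 (46 left).
Jun has 30 days: +30 → Jul 1, 2313 (16 left).
+16 → Jul 17, 2313.

July 17, 2313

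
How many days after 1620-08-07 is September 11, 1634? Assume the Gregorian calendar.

Aug 7, 1620 → Aug 7, 1621: 365 days.
Aug 7, 1621 → Aug 7, 1622: 365 days.
Aug 7, 1622 → Aug 7, 1623: 365 days.
Aug 7, 1623 → Aug 7, 1624: 366 days (Feb 29, 1624 is in that span).
Aug 7, 1624 → Aug 7, 1625: 365 days.
Aug 7, 1625 → Aug 7, 1626: 365 days.
Aug 7, 1626 → Aug 7, 1627: 365 days.
Aug 7, 1627 → Aug 7, 1628: 366 days (Feb 29, 1628 is in that span).
Aug 7, 1628 → Aug 7, 1629: 365 days.
Aug 7, 1629 → Aug 7, 1630: 365 days.
Aug 7, 1630 → Aug 7, 1631: 365 days.
Aug 7, 1631 → Aug 7, 1632: 366 days (Feb 29, 1632 is in that span).
Aug 7, 1632 → Aug 7, 1633: 365 days.
Aug 7, 1633 → Sep 7, 1633: 31 days (August has 31).
Sep 7, 1633 → Oct 7, 1633: 30 days (September has 30).
Oct 7, 1633 → Nov 7, 1633: 31 days (October has 31).
Nov 7, 1633 → Dec 7, 1633: 30 days (November has 30).
Dec 7, 1633 → Jan 7, 1634: 31 days (December has 31).
Jan 7, 1634 → Feb 7, 1634: 31 days (January has 31).
Feb 7, 1634 → Mar 7, 1634: 28 days (February has 28).
Mar 7, 1634 → Apr 7, 1634: 31 days (March has 31).
Apr 7, 1634 → May 7, 1634: 30 days (April has 30).
May 7, 1634 → Jun 7, 1634: 31 days (May has 31).
Jun 7, 1634 → Jul 7, 1634: 30 days (June has 30).
Jul 7, 1634 → Aug 7, 1634: 31 days (July has 31).
Aug 7, 1634 → Sep 7, 1634: 31 days (August has 31).
Sep 7, 1634 → Sep 11, 1634: 4 days.
Total: 5148 days.

5148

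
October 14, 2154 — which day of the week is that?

Doomsday rule: the anchor day for the 2100s is Sunday. For year 54: 54÷12 = 4 r 6, and 6÷4 = 1, so 4+6+1 = 11.
Sunday + 11 ≡ Thursday — that's 2154's doomsday.
In October the doomsday date is Oct 10.
Oct 14 is 4 days after Oct 10; 4 mod 7 = 4, so Thursday + 4 = Monday.

Monday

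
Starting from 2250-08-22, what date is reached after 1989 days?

+365 (one year) → Aug 22, 2251 (1624 left).
+366 (one year; includes Feb 29, 2252) → Aug 22, 2252 (1258 left).
+365 (one year) → Aug 22, 2253 (893 left).
+365 (one year) → Aug 22, 2254 (528 left).
+365 (one year) → Aug 22, 2255 (163 left).
Aug has 31 days: +10 → Sep 1, 2255 (153 left).
Sep has 30 days: +30 → Oct 1, 2255 (123 left).
Oct has 31 days: +31 → Nov 1, 2255 (92 left).
Nov has 30 days: +30 → Dec 1, 2255 (62 left).
Dec has 31 days: +31 → Jan 1, 2256 (31 left).
Jan has 31 days: +31 → Feb 1, 2256 (0 left).

February 1, 2256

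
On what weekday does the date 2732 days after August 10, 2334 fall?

Sunday

Aug 10, 2334 is a Friday.
2732 mod 7 = 2, so 2732 days after a Friday is Friday + 2 = Sunday.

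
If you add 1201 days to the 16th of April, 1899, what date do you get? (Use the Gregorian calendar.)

July 31, 1902

+365 (one year) → Apr 16, 1900 (836 left).
+365 (one year) → Apr 16, 1901 (471 left).
+365 (one year) → Apr 16, 1902 (106 left).
Apr has 30 days: +15 → May 1, 1902 (91 left).
May has 31 days: +31 → Jun 1, 1902 (60 left).
Jun has 30 days: +30 → Jul 1, 1902 (30 left).
+30 → Jul 31, 1902.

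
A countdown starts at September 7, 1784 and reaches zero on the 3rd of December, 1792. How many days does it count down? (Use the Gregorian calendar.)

Sep 7, 1784 → Sep 7, 1785: 365 days.
Sep 7, 1785 → Sep 7, 1786: 365 days.
Sep 7, 1786 → Sep 7, 1787: 365 days.
Sep 7, 1787 → Sep 7, 1788: 366 days (Feb 29, 1788 is in that span).
Sep 7, 1788 → Sep 7, 1789: 365 days.
Sep 7, 1789 → Sep 7, 1790: 365 days.
Sep 7, 1790 → Sep 7, 1791: 365 days.
Sep 7, 1791 → Sep 7, 1792: 366 days (Feb 29, 1792 is in that span).
Sep 7, 1792 → Oct 7, 1792: 30 days (September has 30).
Oct 7, 1792 → Nov 7, 1792: 31 days (October has 31).
Nov 7, 1792 → Dec 3, 1792: 26 days.
Total: 3009 days.

3009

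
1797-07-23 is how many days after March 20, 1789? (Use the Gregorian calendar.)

Mar 20, 1789 → Mar 20, 1790: 365 days.
Mar 20, 1790 → Mar 20, 1791: 365 days.
Mar 20, 1791 → Mar 20, 1792: 366 days (Feb 29, 1792 is in that span).
Mar 20, 1792 → Mar 20, 1793: 365 days.
Mar 20, 1793 → Mar 20, 1794: 365 days.
Mar 20, 1794 → Mar 20, 1795: 365 days.
Mar 20, 1795 → Mar 20, 1796: 366 days (Feb 29, 1796 is in that span).
Mar 20, 1796 → Mar 20, 1797: 365 days.
Mar 20, 1797 → Apr 20, 1797: 31 days (March has 31).
Apr 20, 1797 → May 20, 1797: 30 days (April has 30).
May 20, 1797 → Jun 20, 1797: 31 days (May has 31).
Jun 20, 1797 → Jul 20, 1797: 30 days (June has 30).
Jul 20, 1797 → Jul 23, 1797: 3 days.
Total: 3047 days.

3047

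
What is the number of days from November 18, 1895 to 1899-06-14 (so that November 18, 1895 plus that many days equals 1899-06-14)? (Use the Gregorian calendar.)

1304

Nov 18, 1895 → Nov 18, 1896: 366 days (Feb 29, 1896 is in that span).
Nov 18, 1896 → Nov 18, 1897: 365 days.
Nov 18, 1897 → Nov 18, 1898: 365 days.
Nov 18, 1898 → Dec 18, 1898: 30 days (November has 30).
Dec 18, 1898 → Jan 18, 1899: 31 days (December has 31).
Jan 18, 1899 → Feb 18, 1899: 31 days (January has 31).
Feb 18, 1899 → Mar 18, 1899: 28 days (February has 28).
Mar 18, 1899 → Apr 18, 1899: 31 days (March has 31).
Apr 18, 1899 → May 18, 1899: 30 days (April has 30).
May 18, 1899 → Jun 14, 1899: 27 days.
Total: 1304 days.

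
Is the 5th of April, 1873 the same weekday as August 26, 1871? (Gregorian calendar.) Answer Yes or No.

Yes

From Aug 26, 1871 to Apr 5, 1873 is 588 days.
588 mod 7 = 0, so they are the same weekday.
(Aug 26, 1871 is a Saturday; Apr 5, 1873 is a Saturday.)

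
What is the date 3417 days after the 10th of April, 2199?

+365 (one year) → Apr 10, 2200 (3052 left).
+365 (one year) → Apr 10, 2201 (2687 left).
+365 (one year) → Apr 10, 2202 (2322 left).
+365 (one year) → Apr 10, 2203 (1957 left).
+366 (one year; includes Feb 29, 2204) → Apr 10, 2204 (1591 left).
+365 (one year) → Apr 10, 2205 (1226 left).
+365 (one year) → Apr 10, 2206 (861 left).
+365 (one year) → Apr 10, 2207 (496 left).
+366 (one year; includes Feb 29, 2208) → Apr 10, 2208 (130 left).
Apr has 30 days: +21 → May 1, 2208 (109 left).
May has 31 days: +31 → Jun 1, 2208 (78 left).
Jun has 30 days: +30 → Jul 1, 2208 (48 left).
Jul has 31 days: +31 → Aug 1, 2208 (17 left).
+17 → Aug 18, 2208.

August 18, 2208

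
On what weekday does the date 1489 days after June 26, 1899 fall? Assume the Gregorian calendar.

First find the weekday of Jun 26, 1899. Doomsday rule: the anchor day for the 1800s is Friday. For year 99: 99÷12 = 8 r 3, and 3÷4 = 0, so 8+3+0 = 11.
Friday + 11 ≡ Tuesday — that's 1899's doomsday.
In June the doomsday date is Jun 6.
Jun 26 is 20 days after Jun 6; 20 mod 7 = 6, so Tuesday + 6 = Monday.
1489 mod 7 = 5, so 1489 days after a Monday is Monday + 5 = Saturday.

Saturday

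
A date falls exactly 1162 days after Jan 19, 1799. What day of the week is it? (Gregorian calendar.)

First find the weekday of Jan 19, 1799. Doomsday rule: the anchor day for the 1700s is Sunday. For year 99: 99÷12 = 8 r 3, and 3÷4 = 0, so 8+3+0 = 11.
Sunday + 11 ≡ Thursday — that's 1799's doomsday.
In January the doomsday date is Jan 3 (1799 is not a leap year).
Jan 19 is 16 days after Jan 3; 16 mod 7 = 2, so Thursday + 2 = Saturday.
1162 mod 7 = 0, so 1162 days after a Saturday is Saturday + 0 = Saturday.

Saturday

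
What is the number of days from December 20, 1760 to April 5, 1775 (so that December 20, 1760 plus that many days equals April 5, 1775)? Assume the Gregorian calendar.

Dec 20, 1760 → Dec 20, 1761: 365 days.
Dec 20, 1761 → Dec 20, 1762: 365 days.
Dec 20, 1762 → Dec 20, 1763: 365 days.
Dec 20, 1763 → Dec 20, 1764: 366 days (Feb 29, 1764 is in that span).
Dec 20, 1764 → Dec 20, 1765: 365 days.
Dec 20, 1765 → Dec 20, 1766: 365 days.
Dec 20, 1766 → Dec 20, 1767: 365 days.
Dec 20, 1767 → Dec 20, 1768: 366 days (Feb 29, 1768 is in that span).
Dec 20, 1768 → Dec 20, 1769: 365 days.
Dec 20, 1769 → Dec 20, 1770: 365 days.
Dec 20, 1770 → Dec 20, 1771: 365 days.
Dec 20, 1771 → Dec 20, 1772: 366 days (Feb 29, 1772 is in that span).
Dec 20, 1772 → Dec 20, 1773: 365 days.
Dec 20, 1773 → Dec 20, 1774: 365 days.
Dec 20, 1774 → Jan 20, 1775: 31 days (December has 31).
Jan 20, 1775 → Feb 20, 1775: 31 days (January has 31).
Feb 20, 1775 → Mar 20, 1775: 28 days (February has 28).
Mar 20, 1775 → Apr 5, 1775: 16 days.
Total: 5219 days.

5219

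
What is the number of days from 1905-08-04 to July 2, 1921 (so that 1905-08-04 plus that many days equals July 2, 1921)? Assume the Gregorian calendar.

Aug 4, 1905 → Aug 4, 1906: 365 days.
Aug 4, 1906 → Aug 4, 1907: 365 days.
Aug 4, 1907 → Aug 4, 1908: 366 days (Feb 29, 1908 is in that span).
Aug 4, 1908 → Aug 4, 1909: 365 days.
Aug 4, 1909 → Aug 4, 1910: 365 days.
Aug 4, 1910 → Aug 4, 1911: 365 days.
Aug 4, 1911 → Aug 4, 1912: 366 days (Feb 29, 1912 is in that span).
Aug 4, 1912 → Aug 4, 1913: 365 days.
Aug 4, 1913 → Aug 4, 1914: 365 days.
Aug 4, 1914 → Aug 4, 1915: 365 days.
Aug 4, 1915 → Aug 4, 1916: 366 days (Feb 29, 1916 is in that span).
Aug 4, 1916 → Aug 4, 1917: 365 days.
Aug 4, 1917 → Aug 4, 1918: 365 days.
Aug 4, 1918 → Aug 4, 1919: 365 days.
Aug 4, 1919 → Aug 4, 1920: 366 days (Feb 29, 1920 is in that span).
Aug 4, 1920 → Sep 4, 1920: 31 days (August has 31).
Sep 4, 1920 → Oct 4, 1920: 30 days (September has 30).
Oct 4, 1920 → Nov 4, 1920: 31 days (October has 31).
Nov 4, 1920 → Dec 4, 1920: 30 days (November has 30).
Dec 4, 1920 → Jan 4, 1921: 31 days (December has 31).
Jan 4, 1921 → Feb 4, 1921: 31 days (January has 31).
Feb 4, 1921 → Mar 4, 1921: 28 days (February has 28).
Mar 4, 1921 → Apr 4, 1921: 31 days (March has 31).
Apr 4, 1921 → May 4, 1921: 30 days (April has 30).
May 4, 1921 → Jun 4, 1921: 31 days (May has 31).
Jun 4, 1921 → Jul 2, 1921: 28 days.
Total: 5811 days.

5811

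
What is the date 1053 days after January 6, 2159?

November 24, 2161

+365 (one year) → Jan 6, 2160 (688 left).
+366 (one year; includes Feb 29, 2160) → Jan 6, 2161 (322 left).
Jan has 31 days: +26 → Feb 1, 2161 (296 left).
Feb has 28 days: +28 → Mar 1, 2161 (268 left).
Mar has 31 days: +31 → Apr 1, 2161 (237 left).
Apr has 30 days: +30 → May 1, 2161 (207 left).
May has 31 days: +31 → Jun 1, 2161 (176 left).
Jun has 30 days: +30 → Jul 1, 2161 (146 left).
Jul has 31 days: +31 → Aug 1, 2161 (115 left).
Aug has 31 days: +31 → Sep 1, 2161 (84 left).
Sep has 30 days: +30 → Oct 1, 2161 (54 left).
Oct has 31 days: +31 → Nov 1, 2161 (23 left).
+23 → Nov 24, 2161.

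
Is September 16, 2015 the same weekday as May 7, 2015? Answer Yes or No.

From May 7, 2015 to Sep 16, 2015 is 132 days.
132 mod 7 = 6, so they are different weekdays.
(May 7, 2015 is a Thursday; Sep 16, 2015 is a Wednesday.)

No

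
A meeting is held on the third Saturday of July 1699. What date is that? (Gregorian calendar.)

July 1, 1699 is a Wednesday.
The first Saturday is therefore July 4 (3 days later).
The third Saturday is 4 + 2×7 = July 18.

July 18, 1699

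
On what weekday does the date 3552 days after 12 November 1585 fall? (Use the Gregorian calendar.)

Friday

First find the weekday of Nov 12, 1585. Doomsday rule: the anchor day for the 1500s is Wednesday. For year 85: 85÷12 = 7 r 1, and 1÷4 = 0, so 7+1+0 = 8.
Wednesday + 8 ≡ Thursday — that's 1585's doomsday.
In November the doomsday date is Nov 7.
Nov 12 is 5 days after Nov 7; 5 mod 7 = 5, so Thursday + 5 = Tuesday.
3552 mod 7 = 3, so 3552 days after a Tuesday is Tuesday + 3 = Friday.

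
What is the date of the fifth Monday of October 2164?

October 29, 2164

October 1, 2164 is a Monday.
The first Monday is therefore October 1 (same day).
The fifth Monday is 1 + 4×7 = October 29.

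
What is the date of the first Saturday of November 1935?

November 2, 1935

November 1, 1935 is a Friday.
The first Saturday is therefore November 2 (1 days later).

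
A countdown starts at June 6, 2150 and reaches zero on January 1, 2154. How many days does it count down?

Jun 6, 2150 → Jun 6, 2151: 365 days.
Jun 6, 2151 → Jun 6, 2152: 366 days (Feb 29, 2152 is in that span).
Jun 6, 2152 → Jun 6, 2153: 365 days.
Jun 6, 2153 → Jul 6, 2153: 30 days (June has 30).
Jul 6, 2153 → Aug 6, 2153: 31 days (July has 31).
Aug 6, 2153 → Sep 6, 2153: 31 days (August has 31).
Sep 6, 2153 → Oct 6, 2153: 30 days (September has 30).
Oct 6, 2153 → Nov 6, 2153: 31 days (October has 31).
Nov 6, 2153 → Dec 6, 2153: 30 days (November has 30).
Dec 6, 2153 → Jan 1, 2154: 26 days.
Total: 1305 days.

1305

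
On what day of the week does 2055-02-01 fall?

Monday

January 1, 2055 is a Friday.
Jan 1, 2055 → Feb 1, 2055: 31 days.
Total: 31 days.
31 mod 7 = 3, so Friday + 3 = Monday.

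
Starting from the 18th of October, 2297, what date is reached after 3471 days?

+365 (one year) → Oct 18, 2298 (3106 left).
+365 (one year) → Oct 18, 2299 (2741 left).
+365 (one year) → Oct 18, 2300 (2376 left).
+365 (one year) → Oct 18, 2301 (2011 left).
+365 (one year) → Oct 18, 2302 (1646 left).
+365 (one year) → Oct 18, 2303 (1281 left).
+366 (one year; includes Feb 29, 2304) → Oct 18, 2304 (915 left).
+365 (one year) → Oct 18, 2305 (550 left).
+365 (one year) → Oct 18, 2306 (185 left).
Oct has 31 days: +14 → Nov 1, 2306 (171 left).
Nov has 30 days: +30 → Dec 1, 2306 (141 left).
Dec has 31 days: +31 → Jan 1, 2307 (110 left).
Jan has 31 days: +31 → Feb 1, 2307 (79 left).
Feb has 28 days: +28 → Mar 1, 2307 (51 left).
Mar has 31 days: +31 → Apr 1, 2307 (20 left).
+20 → Apr 21, 2307.

April 21, 2307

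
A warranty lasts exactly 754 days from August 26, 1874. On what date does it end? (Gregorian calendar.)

September 18, 1876

+365 (one year) → Aug 26, 1875 (389 left).
Aug has 31 days: +6 → Sep 1, 1875 (383 left).
Sep has 30 days: +30 → Oct 1, 1875 (353 left).
Oct has 31 days: +31 → Nov 1, 1875 (322 left).
Nov has 30 days: +30 → Dec 1, 1875 (292 left).
Dec has 31 days: +31 → Jan 1, 1876 (261 left).
Jan has 31 days: +31 → Feb 1, 1876 (230 left).
Feb has 29 days: +29 → Mar 1, 1876 (201 left).
Mar has 31 days: +31 → Apr 1, 1876 (170 left).
Apr has 30 days: +30 → May 1, 1876 (140 left).
May has 31 days: +31 → Jun 1, 1876 (109 left).
Jun has 30 days: +30 → Jul 1, 1876 (79 left).
Jul has 31 days: +31 → Aug 1, 1876 (48 left).
Aug has 31 days: +31 → Sep 1, 1876 (17 left).
+17 → Sep 18, 1876.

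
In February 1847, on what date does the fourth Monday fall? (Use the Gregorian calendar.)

February 22, 1847

February 1, 1847 is a Monday.
The first Monday is therefore February 1 (same day).
The fourth Monday is 1 + 3×7 = February 22.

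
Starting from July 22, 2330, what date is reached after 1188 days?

October 22, 2333

+365 (one year) → Jul 22, 2331 (823 left).
+366 (one year; includes Feb 29, 2332) → Jul 22, 2332 (457 left).
+365 (one year) → Jul 22, 2333 (92 left).
Jul has 31 days: +10 → Aug 1, 2333 (82 left).
Aug has 31 days: +31 → Sep 1, 2333 (51 left).
Sep has 30 days: +30 → Oct 1, 2333 (21 left).
+21 → Oct 22, 2333.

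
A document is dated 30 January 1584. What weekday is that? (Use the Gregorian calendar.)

Monday

Doomsday rule: the anchor day for the 1500s is Wednesday. For year 84: 84÷12 = 7 r 0, and 0÷4 = 0, so 7+0+0 = 7.
Wednesday + 7 ≡ Wednesday — that's 1584's doomsday.
In January the doomsday date is Jan 4 (1584 is a leap year (divisible by 4)).
Jan 30 is 26 days after Jan 4; 26 mod 7 = 5, so Wednesday + 5 = Monday.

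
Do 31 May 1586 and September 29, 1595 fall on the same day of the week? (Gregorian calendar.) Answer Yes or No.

From May 31, 1586 to Sep 29, 1595 is 3408 days.
3408 mod 7 = 6, so they are different weekdays.
(May 31, 1586 is a Saturday; Sep 29, 1595 is a Friday.)

No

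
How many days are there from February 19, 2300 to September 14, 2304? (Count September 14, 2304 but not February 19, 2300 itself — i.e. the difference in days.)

Feb 19, 2300 → Feb 19, 2301: 365 days.
Feb 19, 2301 → Feb 19, 2302: 365 days.
Feb 19, 2302 → Feb 19, 2303: 365 days.
Feb 19, 2303 → Feb 19, 2304: 365 days.
Feb 19, 2304 → Mar 19, 2304: 29 days (February has 29).
Mar 19, 2304 → Apr 19, 2304: 31 days (March has 31).
Apr 19, 2304 → May 19, 2304: 30 days (April has 30).
May 19, 2304 → Jun 19, 2304: 31 days (May has 31).
Jun 19, 2304 → Jul 19, 2304: 30 days (June has 30).
Jul 19, 2304 → Aug 19, 2304: 31 days (July has 31).
Aug 19, 2304 → Sep 14, 2304: 26 days.
Total: 1668 days.

1668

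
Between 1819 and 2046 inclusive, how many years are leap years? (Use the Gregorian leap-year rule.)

Multiples of 4 in [1819,2046]: 57.
Of those, multiples of 100: 2 (not leap unless ÷400).
Multiples of 400: 1.
Leap years = 57 − 2 + 1 = 56.

56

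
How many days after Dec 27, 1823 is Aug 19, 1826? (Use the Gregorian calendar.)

966

Dec 27, 1823 → Dec 27, 1824: 366 days (Feb 29, 1824 is in that span).
Dec 27, 1824 → Dec 27, 1825: 365 days.
Dec 27, 1825 → Jan 27, 1826: 31 days (December has 31).
Jan 27, 1826 → Feb 27, 1826: 31 days (January has 31).
Feb 27, 1826 → Mar 27, 1826: 28 days (February has 28).
Mar 27, 1826 → Apr 27, 1826: 31 days (March has 31).
Apr 27, 1826 → May 27, 1826: 30 days (April has 30).
May 27, 1826 → Jun 27, 1826: 31 days (May has 31).
Jun 27, 1826 → Jul 27, 1826: 30 days (June has 30).
Jul 27, 1826 → Aug 19, 1826: 23 days.
Total: 966 days.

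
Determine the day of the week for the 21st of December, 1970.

Monday

January 1, 1970 is a Thursday.
Jan 1, 1970 → Feb 1, 1970: 31 days (January has 31).
Feb 1, 1970 → Mar 1, 1970: 28 days (February has 28).
Mar 1, 1970 → Apr 1, 1970: 31 days (March has 31).
Apr 1, 1970 → May 1, 1970: 30 days (April has 30).
May 1, 1970 → Jun 1, 1970: 31 days (May has 31).
Jun 1, 1970 → Jul 1, 1970: 30 days (June has 30).
Jul 1, 1970 → Aug 1, 1970: 31 days (July has 31).
Aug 1, 1970 → Sep 1, 1970: 31 days (August has 31).
Sep 1, 1970 → Oct 1, 1970: 30 days (September has 30).
Oct 1, 1970 → Nov 1, 1970: 31 days (October has 31).
Nov 1, 1970 → Dec 1, 1970: 30 days (November has 30).
Dec 1, 1970 → Dec 21, 1970: 20 days.
Total: 354 days.
354 mod 7 = 4, so Thursday + 4 = Monday.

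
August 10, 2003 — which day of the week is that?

January 1, 2003 is a Wednesday.
Jan 1, 2003 → Feb 1, 2003: 31 days (January has 31).
Feb 1, 2003 → Mar 1, 2003: 28 days (February has 28).
Mar 1, 2003 → Apr 1, 2003: 31 days (March has 31).
Apr 1, 2003 → May 1, 2003: 30 days (April has 30).
May 1, 2003 → Jun 1, 2003: 31 days (May has 31).
Jun 1, 2003 → Jul 1, 2003: 30 days (June has 30).
Jul 1, 2003 → Aug 1, 2003: 31 days (July has 31).
Aug 1, 2003 → Aug 10, 2003: 9 days.
Total: 221 days.
221 mod 7 = 4, so Wednesday + 4 = Sunday.

Sunday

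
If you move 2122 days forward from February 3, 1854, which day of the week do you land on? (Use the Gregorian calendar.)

Saturday

Feb 3, 1854 is a Friday.
2122 mod 7 = 1, so 2122 days after a Friday is Friday + 1 = Saturday.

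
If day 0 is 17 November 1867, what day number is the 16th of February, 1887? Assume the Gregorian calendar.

Nov 17, 1867 → Nov 17, 1868: 366 days (Feb 29, 1868 is in that span).
Nov 17, 1868 → Nov 17, 1869: 365 days.
Nov 17, 1869 → Nov 17, 1870: 365 days.
Nov 17, 1870 → Nov 17, 1871: 365 days.
Nov 17, 1871 → Nov 17, 1872: 366 days (Feb 29, 1872 is in that span).
Nov 17, 1872 → Nov 17, 1873: 365 days.
Nov 17, 1873 → Nov 17, 1874: 365 days.
Nov 17, 1874 → Nov 17, 1875: 365 days.
Nov 17, 1875 → Nov 17, 1876: 366 days (Feb 29, 1876 is in that span).
Nov 17, 1876 → Nov 17, 1877: 365 days.
Nov 17, 1877 → Nov 17, 1878: 365 days.
Nov 17, 1878 → Nov 17, 1879: 365 days.
Nov 17, 1879 → Nov 17, 1880: 366 days (Feb 29, 1880 is in that span).
Nov 17, 1880 → Nov 17, 1881: 365 days.
Nov 17, 1881 → Nov 17, 1882: 365 days.
Nov 17, 1882 → Nov 17, 1883: 365 days.
Nov 17, 1883 → Nov 17, 1884: 366 days (Feb 29, 1884 is in that span).
Nov 17, 1884 → Nov 17, 1885: 365 days.
Nov 17, 1885 → Nov 17, 1886: 365 days.
Nov 17, 1886 → Dec 17, 1886: 30 days (November has 30).
Dec 17, 1886 → Jan 17, 1887: 31 days (December has 31).
Jan 17, 1887 → Feb 16, 1887: 30 days.
Total: 7031 days.

7031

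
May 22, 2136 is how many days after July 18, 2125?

Jul 18, 2125 → Jul 18, 2126: 365 days.
Jul 18, 2126 → Jul 18, 2127: 365 days.
Jul 18, 2127 → Jul 18, 2128: 366 days (Feb 29, 2128 is in that span).
Jul 18, 2128 → Jul 18, 2129: 365 days.
Jul 18, 2129 → Jul 18, 2130: 365 days.
Jul 18, 2130 → Jul 18, 2131: 365 days.
Jul 18, 2131 → Jul 18, 2132: 366 days (Feb 29, 2132 is in that span).
Jul 18, 2132 → Jul 18, 2133: 365 days.
Jul 18, 2133 → Jul 18, 2134: 365 days.
Jul 18, 2134 → Jul 18, 2135: 365 days.
Jul 18, 2135 → Aug 18, 2135: 31 days (July has 31).
Aug 18, 2135 → Sep 18, 2135: 31 days (August has 31).
Sep 18, 2135 → Oct 18, 2135: 30 days (September has 30).
Oct 18, 2135 → Nov 18, 2135: 31 days (October has 31).
Nov 18, 2135 → Dec 18, 2135: 30 days (November has 30).
Dec 18, 2135 → Jan 18, 2136: 31 days (December has 31).
Jan 18, 2136 → Feb 18, 2136: 31 days (January has 31).
Feb 18, 2136 → Mar 18, 2136: 29 days (February has 29).
Mar 18, 2136 → Apr 18, 2136: 31 days (March has 31).
Apr 18, 2136 → May 18, 2136: 30 days (April has 30).
May 18, 2136 → May 22, 2136: 4 days.
Total: 3961 days.

3961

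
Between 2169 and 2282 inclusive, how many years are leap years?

Multiples of 4 in [2169,2282]: 28.
Of those, multiples of 100: 1 (not leap unless ÷400).
Multiples of 400: 0.
Leap years = 28 − 1 + 0 = 27.

27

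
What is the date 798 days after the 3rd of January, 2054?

+365 (one year) → Jan 3, 2055 (433 left).
+365 (one year) → Jan 3, 2056 (68 left).
Jan has 31 days: +29 → Feb 1, 2056 (39 left).
Feb has 29 days: +29 → Mar 1, 2056 (10 left).
+10 → Mar 11, 2056.

March 11, 2056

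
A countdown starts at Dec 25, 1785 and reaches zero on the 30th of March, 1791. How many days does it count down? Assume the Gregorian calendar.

Dec 25, 1785 → Dec 25, 1786: 365 days.
Dec 25, 1786 → Dec 25, 1787: 365 days.
Dec 25, 1787 → Dec 25, 1788: 366 days (Feb 29, 1788 is in that span).
Dec 25, 1788 → Dec 25, 1789: 365 days.
Dec 25, 1789 → Dec 25, 1790: 365 days.
Dec 25, 1790 → Jan 25, 1791: 31 days (December has 31).
Jan 25, 1791 → Feb 25, 1791: 31 days (January has 31).
Feb 25, 1791 → Mar 25, 1791: 28 days (February has 28).
Mar 25, 1791 → Mar 30, 1791: 5 days.
Total: 1921 days.

1921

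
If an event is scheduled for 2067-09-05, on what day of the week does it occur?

Monday

January 1, 2067 is a Saturday.
Jan 1, 2067 → Feb 1, 2067: 31 days (January has 31).
Feb 1, 2067 → Mar 1, 2067: 28 days (February has 28).
Mar 1, 2067 → Apr 1, 2067: 31 days (March has 31).
Apr 1, 2067 → May 1, 2067: 30 days (April has 30).
May 1, 2067 → Jun 1, 2067: 31 days (May has 31).
Jun 1, 2067 → Jul 1, 2067: 30 days (June has 30).
Jul 1, 2067 → Aug 1, 2067: 31 days (July has 31).
Aug 1, 2067 → Sep 1, 2067: 31 days (August has 31).
Sep 1, 2067 → Sep 5, 2067: 4 days.
Total: 247 days.
247 mod 7 = 2, so Saturday + 2 = Monday.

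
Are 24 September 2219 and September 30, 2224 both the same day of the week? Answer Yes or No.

From Sep 24, 2219 to Sep 30, 2224 is 1833 days.
1833 mod 7 = 6, so they are different weekdays.
(Sep 24, 2219 is a Friday; Sep 30, 2224 is a Thursday.)

No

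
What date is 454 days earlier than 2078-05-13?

February 13, 2077

−365 (one year) → May 13, 2077 (89 left).
−13 → Apr 30, 2077 (end of Apr, 30 days; 76 left).
−30 → Mar 31, 2077 (end of Mar, 31 days; 46 left).
−31 → Feb 28, 2077 (end of Feb, 28 days; 15 left).
−15 → Feb 13, 2077.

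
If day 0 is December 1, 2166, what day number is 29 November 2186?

7303

Dec 1, 2166 → Dec 1, 2167: 365 days.
Dec 1, 2167 → Dec 1, 2168: 366 days (Feb 29, 2168 is in that span).
Dec 1, 2168 → Dec 1, 2169: 365 days.
Dec 1, 2169 → Dec 1, 2170: 365 days.
Dec 1, 2170 → Dec 1, 2171: 365 days.
Dec 1, 2171 → Dec 1, 2172: 366 days (Feb 29, 2172 is in that span).
Dec 1, 2172 → Dec 1, 2173: 365 days.
Dec 1, 2173 → Dec 1, 2174: 365 days.
Dec 1, 2174 → Dec 1, 2175: 365 days.
Dec 1, 2175 → Dec 1, 2176: 366 days (Feb 29, 2176 is in that span).
Dec 1, 2176 → Dec 1, 2177: 365 days.
Dec 1, 2177 → Dec 1, 2178: 365 days.
Dec 1, 2178 → Dec 1, 2179: 365 days.
Dec 1, 2179 → Dec 1, 2180: 366 days (Feb 29, 2180 is in that span).
Dec 1, 2180 → Dec 1, 2181: 365 days.
Dec 1, 2181 → Dec 1, 2182: 365 days.
Dec 1, 2182 → Dec 1, 2183: 365 days.
Dec 1, 2183 → Dec 1, 2184: 366 days (Feb 29, 2184 is in that span).
Dec 1, 2184 → Dec 1, 2185: 365 days.
Dec 1, 2185 → Jan 1, 2186: 31 days (December has 31).
Jan 1, 2186 → Feb 1, 2186: 31 days (January has 31).
Feb 1, 2186 → Mar 1, 2186: 28 days (February has 28).
Mar 1, 2186 → Apr 1, 2186: 31 days (March has 31).
Apr 1, 2186 → May 1, 2186: 30 days (April has 30).
May 1, 2186 → Jun 1, 2186: 31 days (May has 31).
Jun 1, 2186 → Jul 1, 2186: 30 days (June has 30).
Jul 1, 2186 → Aug 1, 2186: 31 days (July has 31).
Aug 1, 2186 → Sep 1, 2186: 31 days (August has 31).
Sep 1, 2186 → Oct 1, 2186: 30 days (September has 30).
Oct 1, 2186 → Nov 1, 2186: 31 days (October has 31).
Nov 1, 2186 → Nov 29, 2186: 28 days.
Total: 7303 days.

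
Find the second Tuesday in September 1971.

September 14, 1971

September 1, 1971 is a Wednesday.
The first Tuesday is therefore September 7 (6 days later).
The second Tuesday is 7 + 1×7 = September 14.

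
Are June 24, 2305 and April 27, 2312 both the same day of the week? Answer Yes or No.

Yes

From Jun 24, 2305 to Apr 27, 2312 is 2499 days.
2499 mod 7 = 0, so they are the same weekday.
(Jun 24, 2305 is a Saturday; Apr 27, 2312 is a Saturday.)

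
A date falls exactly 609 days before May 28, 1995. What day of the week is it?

Sunday

May 28, 1995 is a Sunday.
609 mod 7 = 0, so 609 days before a Sunday is Sunday − 0 = Sunday.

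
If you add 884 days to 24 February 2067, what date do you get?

July 27, 2069

+365 (one year) → Feb 24, 2068 (519 left).
+366 (one year; includes Feb 29, 2068) → Feb 24, 2069 (153 left).
Feb has 28 days: +5 → Mar 1, 2069 (148 left).
Mar has 31 days: +31 → Apr 1, 2069 (117 left).
Apr has 30 days: +30 → May 1, 2069 (87 left).
May has 31 days: +31 → Jun 1, 2069 (56 left).
Jun has 30 days: +30 → Jul 1, 2069 (26 left).
+26 → Jul 27, 2069.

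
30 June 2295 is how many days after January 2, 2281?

5292

Jan 2, 2281 → Jan 2, 2282: 365 days.
Jan 2, 2282 → Jan 2, 2283: 365 days.
Jan 2, 2283 → Jan 2, 2284: 365 days.
Jan 2, 2284 → Jan 2, 2285: 366 days (Feb 29, 2284 is in that span).
Jan 2, 2285 → Jan 2, 2286: 365 days.
Jan 2, 2286 → Jan 2, 2287: 365 days.
Jan 2, 2287 → Jan 2, 2288: 365 days.
Jan 2, 2288 → Jan 2, 2289: 366 days (Feb 29, 2288 is in that span).
Jan 2, 2289 → Jan 2, 2290: 365 days.
Jan 2, 2290 → Jan 2, 2291: 365 days.
Jan 2, 2291 → Jan 2, 2292: 365 days.
Jan 2, 2292 → Jan 2, 2293: 366 days (Feb 29, 2292 is in that span).
Jan 2, 2293 → Jan 2, 2294: 365 days.
Jan 2, 2294 → Jan 2, 2295: 365 days.
Jan 2, 2295 → Feb 2, 2295: 31 days (January has 31).
Feb 2, 2295 → Mar 2, 2295: 28 days (February has 28).
Mar 2, 2295 → Apr 2, 2295: 31 days (March has 31).
Apr 2, 2295 → May 2, 2295: 30 days (April has 30).
May 2, 2295 → Jun 2, 2295: 31 days (May has 31).
Jun 2, 2295 → Jun 30, 2295: 28 days.
Total: 5292 days.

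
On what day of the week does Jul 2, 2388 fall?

Doomsday rule: the anchor day for the 2300s is Wednesday. For year 88: 88÷12 = 7 r 4, and 4÷4 = 1, so 7+4+1 = 12.
Wednesday + 12 ≡ Monday — that's 2388's doomsday.
In July the doomsday date is Jul 11.
Jul 2 is 9 days before Jul 11; 9 mod 7 = 2, so Monday − 2 = Saturday.

Saturday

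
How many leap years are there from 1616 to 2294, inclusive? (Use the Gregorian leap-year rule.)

Multiples of 4 in [1616,2294]: 170.
Of those, multiples of 100: 6 (not leap unless ÷400).
Multiples of 400: 1.
Leap years = 170 − 6 + 1 = 165.

165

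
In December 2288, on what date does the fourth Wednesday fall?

December 26, 2288

December 1, 2288 is a Saturday.
The first Wednesday is therefore December 5 (4 days later).
The fourth Wednesday is 5 + 3×7 = December 26.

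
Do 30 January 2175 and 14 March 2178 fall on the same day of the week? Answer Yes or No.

No

From Jan 30, 2175 to Mar 14, 2178 is 1139 days.
1139 mod 7 = 5, so they are different weekdays.
(Jan 30, 2175 is a Monday; Mar 14, 2178 is a Saturday.)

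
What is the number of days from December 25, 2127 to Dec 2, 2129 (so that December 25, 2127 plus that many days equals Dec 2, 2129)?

708

Dec 25, 2127 → Dec 25, 2128: 366 days (Feb 29, 2128 is in that span).
Dec 25, 2128 → Jan 25, 2129: 31 days (December has 31).
Jan 25, 2129 → Feb 25, 2129: 31 days (January has 31).
Feb 25, 2129 → Mar 25, 2129: 28 days (February has 28).
Mar 25, 2129 → Apr 25, 2129: 31 days (March has 31).
Apr 25, 2129 → May 25, 2129: 30 days (April has 30).
May 25, 2129 → Jun 25, 2129: 31 days (May has 31).
Jun 25, 2129 → Jul 25, 2129: 30 days (June has 30).
Jul 25, 2129 → Aug 25, 2129: 31 days (July has 31).
Aug 25, 2129 → Sep 25, 2129: 31 days (August has 31).
Sep 25, 2129 → Oct 25, 2129: 30 days (September has 30).
Oct 25, 2129 → Nov 25, 2129: 31 days (October has 31).
Nov 25, 2129 → Dec 2, 2129: 7 days.
Total: 708 days.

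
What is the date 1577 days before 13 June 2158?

February 17, 2154

−365 (one year) → Jun 13, 2157 (1212 left).
−365 (one year) → Jun 13, 2156 (847 left).
−366 (one year; includes Feb 29, 2156) → Jun 13, 2155 (481 left).
−365 (one year) → Jun 13, 2154 (116 left).
−13 → May 31, 2154 (end of May, 31 days; 103 left).
−31 → Apr 30, 2154 (end of Apr, 30 days; 72 left).
−30 → Mar 31, 2154 (end of Mar, 31 days; 42 left).
−31 → Feb 28, 2154 (end of Feb, 28 days; 11 left).
−11 → Feb 17, 2154.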